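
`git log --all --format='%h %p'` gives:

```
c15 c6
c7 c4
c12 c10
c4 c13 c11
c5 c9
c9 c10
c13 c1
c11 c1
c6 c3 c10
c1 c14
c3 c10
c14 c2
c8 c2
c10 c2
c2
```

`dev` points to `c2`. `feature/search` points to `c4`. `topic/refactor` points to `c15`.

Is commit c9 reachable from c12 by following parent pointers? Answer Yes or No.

Ancestors of c12: {c10, c12, c2}.
c9 is not in that set, so it is not an ancestor of c12.

No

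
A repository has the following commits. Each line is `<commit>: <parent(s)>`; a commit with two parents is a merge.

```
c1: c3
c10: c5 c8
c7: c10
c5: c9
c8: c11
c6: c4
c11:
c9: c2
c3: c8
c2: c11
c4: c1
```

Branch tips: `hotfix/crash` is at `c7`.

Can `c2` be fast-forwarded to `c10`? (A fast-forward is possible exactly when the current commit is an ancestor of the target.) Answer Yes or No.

A fast-forward from c2 to c10 is possible iff c2 is an ancestor of c10.
Ancestors of c10: {c10, c11, c2, c5, c8, c9}.
c2 is among them, so fast-forward is possible.

Yes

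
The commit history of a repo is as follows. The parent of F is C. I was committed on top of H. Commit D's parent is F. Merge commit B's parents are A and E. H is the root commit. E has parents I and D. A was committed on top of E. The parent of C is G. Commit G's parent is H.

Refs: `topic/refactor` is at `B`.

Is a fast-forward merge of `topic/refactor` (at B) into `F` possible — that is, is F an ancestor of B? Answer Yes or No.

A fast-forward from F to B is possible iff F is an ancestor of B.
Ancestors of B: {A, B, C, D, E, F, G, H, I}.
F is among them, so fast-forward is possible.

Yes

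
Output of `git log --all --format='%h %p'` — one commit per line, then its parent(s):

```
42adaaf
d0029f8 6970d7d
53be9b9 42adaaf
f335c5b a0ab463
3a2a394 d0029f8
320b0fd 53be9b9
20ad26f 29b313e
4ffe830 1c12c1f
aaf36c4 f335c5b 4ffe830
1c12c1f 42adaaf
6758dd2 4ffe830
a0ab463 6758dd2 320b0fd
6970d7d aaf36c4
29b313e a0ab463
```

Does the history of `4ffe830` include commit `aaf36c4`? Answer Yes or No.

Ancestors of 4ffe830: {1c12c1f, 42adaaf, 4ffe830}.
aaf36c4 is not in that set, so it is not an ancestor of 4ffe830.

No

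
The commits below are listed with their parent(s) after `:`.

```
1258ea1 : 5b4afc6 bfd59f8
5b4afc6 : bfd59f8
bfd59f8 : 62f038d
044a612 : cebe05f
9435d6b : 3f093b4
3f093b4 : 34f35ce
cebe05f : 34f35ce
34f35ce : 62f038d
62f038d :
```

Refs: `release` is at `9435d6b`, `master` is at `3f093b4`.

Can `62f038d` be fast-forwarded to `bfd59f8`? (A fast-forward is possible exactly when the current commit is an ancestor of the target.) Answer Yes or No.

A fast-forward from 62f038d to bfd59f8 is possible iff 62f038d is an ancestor of bfd59f8.
Ancestors of bfd59f8: {62f038d, bfd59f8}.
62f038d is among them, so fast-forward is possible.

Yes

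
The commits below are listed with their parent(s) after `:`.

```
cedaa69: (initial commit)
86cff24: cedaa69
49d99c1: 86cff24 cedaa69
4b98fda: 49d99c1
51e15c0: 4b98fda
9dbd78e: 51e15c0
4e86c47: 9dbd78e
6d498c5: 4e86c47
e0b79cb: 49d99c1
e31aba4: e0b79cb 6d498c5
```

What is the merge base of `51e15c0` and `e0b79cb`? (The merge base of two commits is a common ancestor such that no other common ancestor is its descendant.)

49d99c1

Ancestors of 51e15c0: {49d99c1, 4b98fda, 51e15c0, 86cff24, cedaa69}.
Ancestors of e0b79cb: {49d99c1, 86cff24, cedaa69, e0b79cb}.
Common ancestors: {49d99c1, 86cff24, cedaa69}.
Among these, 49d99c1 is not an ancestor of any other common ancestor — it is the merge base.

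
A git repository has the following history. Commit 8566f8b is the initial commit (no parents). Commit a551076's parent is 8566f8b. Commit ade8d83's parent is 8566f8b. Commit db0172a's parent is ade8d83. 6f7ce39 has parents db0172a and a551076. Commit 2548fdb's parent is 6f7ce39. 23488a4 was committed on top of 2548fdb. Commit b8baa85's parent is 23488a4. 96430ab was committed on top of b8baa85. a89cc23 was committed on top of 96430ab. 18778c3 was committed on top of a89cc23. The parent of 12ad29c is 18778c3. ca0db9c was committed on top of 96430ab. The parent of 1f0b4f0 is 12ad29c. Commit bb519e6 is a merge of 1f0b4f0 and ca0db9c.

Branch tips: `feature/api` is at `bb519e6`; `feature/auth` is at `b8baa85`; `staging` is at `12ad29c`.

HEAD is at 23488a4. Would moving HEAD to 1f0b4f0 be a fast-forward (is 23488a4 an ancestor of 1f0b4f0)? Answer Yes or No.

Yes

A fast-forward from 23488a4 to 1f0b4f0 is possible iff 23488a4 is an ancestor of 1f0b4f0.
Ancestors of 1f0b4f0: {12ad29c, 18778c3, 1f0b4f0, 23488a4, 2548fdb, 6f7ce39, 8566f8b, 96430ab, a551076, a89cc23, ade8d83, b8baa85, db0172a}.
23488a4 is among them, so fast-forward is possible.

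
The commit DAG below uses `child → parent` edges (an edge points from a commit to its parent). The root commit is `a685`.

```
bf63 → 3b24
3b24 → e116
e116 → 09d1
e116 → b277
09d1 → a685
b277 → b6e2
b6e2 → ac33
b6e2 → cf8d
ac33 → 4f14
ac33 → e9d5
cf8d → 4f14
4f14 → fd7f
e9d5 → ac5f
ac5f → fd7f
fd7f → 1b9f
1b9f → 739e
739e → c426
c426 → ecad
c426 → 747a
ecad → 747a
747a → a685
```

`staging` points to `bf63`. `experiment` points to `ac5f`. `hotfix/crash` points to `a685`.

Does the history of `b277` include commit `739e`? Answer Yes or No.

Ancestors of b277 (commits reachable by following parents): {1b9f, 4f14, 739e, 747a, a685, ac33, ac5f, b277, b6e2, c426, cf8d, e9d5, ecad, fd7f}.
739e is in that set, so it is an ancestor of b277.

Yes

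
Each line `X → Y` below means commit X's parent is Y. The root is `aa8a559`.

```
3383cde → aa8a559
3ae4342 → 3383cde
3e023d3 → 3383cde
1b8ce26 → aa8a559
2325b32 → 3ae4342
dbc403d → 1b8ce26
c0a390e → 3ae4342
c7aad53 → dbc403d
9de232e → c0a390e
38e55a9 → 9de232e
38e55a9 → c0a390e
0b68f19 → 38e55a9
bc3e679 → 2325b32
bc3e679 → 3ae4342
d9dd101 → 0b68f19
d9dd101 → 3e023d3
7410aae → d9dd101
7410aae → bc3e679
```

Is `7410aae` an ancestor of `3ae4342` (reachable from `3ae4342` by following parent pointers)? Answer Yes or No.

Ancestors of 3ae4342: {3383cde, 3ae4342, aa8a559}.
7410aae is not in that set, so it is not an ancestor of 3ae4342.

No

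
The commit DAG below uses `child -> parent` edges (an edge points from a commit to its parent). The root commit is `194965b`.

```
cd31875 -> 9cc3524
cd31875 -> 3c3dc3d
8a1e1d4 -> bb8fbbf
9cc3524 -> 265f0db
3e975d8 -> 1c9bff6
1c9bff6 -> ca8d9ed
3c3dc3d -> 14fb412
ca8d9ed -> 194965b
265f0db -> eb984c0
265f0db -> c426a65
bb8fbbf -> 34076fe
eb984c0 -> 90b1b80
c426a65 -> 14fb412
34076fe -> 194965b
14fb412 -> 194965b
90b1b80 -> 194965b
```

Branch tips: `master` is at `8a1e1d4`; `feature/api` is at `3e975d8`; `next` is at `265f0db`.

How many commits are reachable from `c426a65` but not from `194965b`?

2

Reachable from c426a65: {14fb412, 194965b, c426a65}.
Reachable from 194965b: {194965b}.
In c426a65's history but not 194965b's: {14fb412, c426a65} — 2 commits.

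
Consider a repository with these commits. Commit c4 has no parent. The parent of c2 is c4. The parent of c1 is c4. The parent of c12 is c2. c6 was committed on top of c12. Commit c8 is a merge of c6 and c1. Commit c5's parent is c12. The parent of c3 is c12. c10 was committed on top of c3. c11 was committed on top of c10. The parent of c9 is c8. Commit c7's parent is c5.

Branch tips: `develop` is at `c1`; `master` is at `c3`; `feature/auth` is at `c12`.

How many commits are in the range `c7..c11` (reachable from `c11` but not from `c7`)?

Reachable from c11: {c10, c11, c12, c2, c3, c4}.
Reachable from c7: {c12, c2, c4, c5, c7}.
In c11's history but not c7's: {c10, c11, c3} — 3 commits.

3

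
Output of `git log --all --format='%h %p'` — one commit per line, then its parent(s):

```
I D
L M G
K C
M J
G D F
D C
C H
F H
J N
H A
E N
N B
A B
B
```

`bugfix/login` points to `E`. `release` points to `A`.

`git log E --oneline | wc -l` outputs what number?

Walking parent pointers from E: reachable set = {B, E, N}.
That is 3 commits.

3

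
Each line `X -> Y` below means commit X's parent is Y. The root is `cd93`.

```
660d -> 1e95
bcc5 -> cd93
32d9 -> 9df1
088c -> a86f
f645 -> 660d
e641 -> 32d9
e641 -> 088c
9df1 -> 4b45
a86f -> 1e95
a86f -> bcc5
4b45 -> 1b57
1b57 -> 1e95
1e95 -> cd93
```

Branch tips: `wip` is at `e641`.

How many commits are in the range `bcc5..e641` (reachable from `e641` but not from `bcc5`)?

8

Reachable from e641: {088c, 1b57, 1e95, 32d9, 4b45, 9df1, a86f, bcc5, cd93, e641}.
Reachable from bcc5: {bcc5, cd93}.
In e641's history but not bcc5's: {088c, 1b57, 1e95, 32d9, 4b45, 9df1, a86f, e641} — 8 commits.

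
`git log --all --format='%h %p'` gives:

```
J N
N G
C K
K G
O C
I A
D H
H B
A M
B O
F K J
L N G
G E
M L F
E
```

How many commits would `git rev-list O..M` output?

Reachable from M: {E, F, G, J, K, L, M, N}.
Reachable from O: {C, E, G, K, O}.
In M's history but not O's: {F, J, L, M, N} — 5 commits.

5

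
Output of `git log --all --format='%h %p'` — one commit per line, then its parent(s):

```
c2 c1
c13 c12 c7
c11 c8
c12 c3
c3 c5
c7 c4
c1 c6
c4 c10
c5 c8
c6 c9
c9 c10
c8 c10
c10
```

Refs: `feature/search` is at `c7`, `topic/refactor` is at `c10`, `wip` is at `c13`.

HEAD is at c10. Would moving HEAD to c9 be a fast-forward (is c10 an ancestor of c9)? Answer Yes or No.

A fast-forward from c10 to c9 is possible iff c10 is an ancestor of c9.
Ancestors of c9: {c10, c9}.
c10 is among them, so fast-forward is possible.

Yes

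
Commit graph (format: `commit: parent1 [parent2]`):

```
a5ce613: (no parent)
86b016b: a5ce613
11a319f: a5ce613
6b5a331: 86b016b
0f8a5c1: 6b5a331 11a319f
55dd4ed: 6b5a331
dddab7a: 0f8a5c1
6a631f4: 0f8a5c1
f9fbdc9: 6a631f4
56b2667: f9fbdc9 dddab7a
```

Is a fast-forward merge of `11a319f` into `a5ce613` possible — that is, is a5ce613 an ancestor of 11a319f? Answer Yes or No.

Yes

A fast-forward from a5ce613 to 11a319f is possible iff a5ce613 is an ancestor of 11a319f.
Ancestors of 11a319f: {11a319f, a5ce613}.
a5ce613 is among them, so fast-forward is possible.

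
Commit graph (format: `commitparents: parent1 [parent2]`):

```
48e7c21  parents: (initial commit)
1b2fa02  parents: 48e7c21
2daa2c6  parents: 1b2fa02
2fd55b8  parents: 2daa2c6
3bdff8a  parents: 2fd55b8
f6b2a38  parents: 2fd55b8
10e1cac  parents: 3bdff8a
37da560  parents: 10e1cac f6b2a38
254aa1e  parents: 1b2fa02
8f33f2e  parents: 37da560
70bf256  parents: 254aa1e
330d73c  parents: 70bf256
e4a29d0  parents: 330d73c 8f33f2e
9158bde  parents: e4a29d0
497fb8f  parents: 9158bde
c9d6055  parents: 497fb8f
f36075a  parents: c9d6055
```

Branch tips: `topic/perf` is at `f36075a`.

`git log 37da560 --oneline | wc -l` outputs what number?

8

Walking parent pointers from 37da560: reachable set = {10e1cac, 1b2fa02, 2daa2c6, 2fd55b8, 37da560, 3bdff8a, 48e7c21, f6b2a38}.
That is 8 commits.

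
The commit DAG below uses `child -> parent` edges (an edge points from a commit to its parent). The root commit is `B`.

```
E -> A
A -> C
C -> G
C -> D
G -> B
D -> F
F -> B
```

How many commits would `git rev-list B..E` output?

Reachable from E: {A, B, C, D, E, F, G}.
Reachable from B: {B}.
In E's history but not B's: {A, C, D, E, F, G} — 6 commits.

6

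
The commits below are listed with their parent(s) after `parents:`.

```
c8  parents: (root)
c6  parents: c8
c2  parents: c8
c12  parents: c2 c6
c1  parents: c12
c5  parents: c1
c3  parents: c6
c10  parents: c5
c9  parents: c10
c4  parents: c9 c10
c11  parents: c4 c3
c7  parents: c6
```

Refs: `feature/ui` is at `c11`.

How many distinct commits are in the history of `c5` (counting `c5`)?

6

Walking parent pointers from c5: reachable set = {c1, c12, c2, c5, c6, c8}.
That is 6 commits.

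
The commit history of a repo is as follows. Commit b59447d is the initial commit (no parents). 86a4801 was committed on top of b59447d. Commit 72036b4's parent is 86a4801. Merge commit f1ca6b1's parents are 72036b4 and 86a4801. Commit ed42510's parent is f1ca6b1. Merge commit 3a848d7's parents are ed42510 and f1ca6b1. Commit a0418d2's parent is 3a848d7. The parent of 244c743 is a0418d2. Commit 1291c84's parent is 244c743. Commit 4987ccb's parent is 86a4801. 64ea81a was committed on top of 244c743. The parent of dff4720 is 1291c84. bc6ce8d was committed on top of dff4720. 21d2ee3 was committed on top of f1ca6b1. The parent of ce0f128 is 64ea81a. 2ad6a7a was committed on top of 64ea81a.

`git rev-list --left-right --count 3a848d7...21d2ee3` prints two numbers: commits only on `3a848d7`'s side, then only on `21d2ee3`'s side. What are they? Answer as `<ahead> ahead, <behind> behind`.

2 ahead, 1 behind

Reachable from 3a848d7: {3a848d7, 72036b4, 86a4801, b59447d, ed42510, f1ca6b1}.
Reachable from 21d2ee3: {21d2ee3, 72036b4, 86a4801, b59447d, f1ca6b1}.
Only in 3a848d7's history (ahead): {3a848d7, ed42510} — 2.
Only in 21d2ee3's history (behind): {21d2ee3} — 1.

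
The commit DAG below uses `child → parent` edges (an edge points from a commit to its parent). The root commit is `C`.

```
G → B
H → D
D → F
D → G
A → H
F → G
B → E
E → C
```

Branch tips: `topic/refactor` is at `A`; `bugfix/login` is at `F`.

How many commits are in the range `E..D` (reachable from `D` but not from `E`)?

4

Reachable from D: {B, C, D, E, F, G}.
Reachable from E: {C, E}.
In D's history but not E's: {B, D, F, G} — 4 commits.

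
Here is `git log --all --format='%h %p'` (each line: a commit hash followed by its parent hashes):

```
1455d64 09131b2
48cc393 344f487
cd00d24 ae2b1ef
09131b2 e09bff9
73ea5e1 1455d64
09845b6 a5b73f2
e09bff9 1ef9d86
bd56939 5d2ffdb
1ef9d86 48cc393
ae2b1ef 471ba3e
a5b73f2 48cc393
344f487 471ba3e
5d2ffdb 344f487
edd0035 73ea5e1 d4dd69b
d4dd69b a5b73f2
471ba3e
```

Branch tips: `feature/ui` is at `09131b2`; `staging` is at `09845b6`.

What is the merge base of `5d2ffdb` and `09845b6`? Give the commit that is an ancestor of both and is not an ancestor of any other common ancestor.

344f487

Ancestors of 5d2ffdb: {344f487, 471ba3e, 5d2ffdb}.
Ancestors of 09845b6: {09845b6, 344f487, 471ba3e, 48cc393, a5b73f2}.
Common ancestors: {344f487, 471ba3e}.
Among these, 344f487 is not an ancestor of any other common ancestor — it is the merge base.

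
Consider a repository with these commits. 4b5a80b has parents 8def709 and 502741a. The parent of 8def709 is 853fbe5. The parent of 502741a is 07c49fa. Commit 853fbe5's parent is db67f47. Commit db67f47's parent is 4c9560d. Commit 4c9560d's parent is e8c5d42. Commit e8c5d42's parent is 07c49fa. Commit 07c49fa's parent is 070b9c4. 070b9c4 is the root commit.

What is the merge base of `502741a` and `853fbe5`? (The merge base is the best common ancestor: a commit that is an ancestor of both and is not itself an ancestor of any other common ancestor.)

07c49fa

Ancestors of 502741a: {070b9c4, 07c49fa, 502741a}.
Ancestors of 853fbe5: {070b9c4, 07c49fa, 4c9560d, 853fbe5, db67f47, e8c5d42}.
Common ancestors: {070b9c4, 07c49fa}.
Among these, 07c49fa is not an ancestor of any other common ancestor — it is the merge base.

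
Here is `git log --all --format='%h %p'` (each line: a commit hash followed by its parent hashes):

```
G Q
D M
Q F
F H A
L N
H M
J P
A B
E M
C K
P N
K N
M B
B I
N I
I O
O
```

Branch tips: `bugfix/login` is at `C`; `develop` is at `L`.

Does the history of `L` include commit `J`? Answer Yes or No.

Ancestors of L: {I, L, N, O}.
J is not in that set, so it is not an ancestor of L.

No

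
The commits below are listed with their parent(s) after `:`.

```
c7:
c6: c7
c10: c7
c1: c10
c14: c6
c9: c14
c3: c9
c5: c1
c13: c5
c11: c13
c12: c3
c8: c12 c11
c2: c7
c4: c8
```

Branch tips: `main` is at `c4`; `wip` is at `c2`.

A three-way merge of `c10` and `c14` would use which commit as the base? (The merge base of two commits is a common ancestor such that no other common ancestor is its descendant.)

Ancestors of c10: {c10, c7}.
Ancestors of c14: {c14, c6, c7}.
Common ancestors: {c7}.
The only common ancestor is c7, so it is the merge base.

c7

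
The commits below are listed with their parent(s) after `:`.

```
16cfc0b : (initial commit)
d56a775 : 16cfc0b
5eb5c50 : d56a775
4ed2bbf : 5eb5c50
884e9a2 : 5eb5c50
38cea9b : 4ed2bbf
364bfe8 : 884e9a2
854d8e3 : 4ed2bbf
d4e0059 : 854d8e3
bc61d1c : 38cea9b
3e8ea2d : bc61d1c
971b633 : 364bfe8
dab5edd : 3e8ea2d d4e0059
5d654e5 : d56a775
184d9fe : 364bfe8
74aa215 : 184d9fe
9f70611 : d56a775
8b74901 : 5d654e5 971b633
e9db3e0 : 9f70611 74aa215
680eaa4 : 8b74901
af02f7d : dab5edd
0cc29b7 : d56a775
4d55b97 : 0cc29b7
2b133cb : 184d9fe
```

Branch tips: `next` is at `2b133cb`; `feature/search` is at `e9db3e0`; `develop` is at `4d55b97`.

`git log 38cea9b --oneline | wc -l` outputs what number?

Walking parent pointers from 38cea9b: reachable set = {16cfc0b, 38cea9b, 4ed2bbf, 5eb5c50, d56a775}.
That is 5 commits.

5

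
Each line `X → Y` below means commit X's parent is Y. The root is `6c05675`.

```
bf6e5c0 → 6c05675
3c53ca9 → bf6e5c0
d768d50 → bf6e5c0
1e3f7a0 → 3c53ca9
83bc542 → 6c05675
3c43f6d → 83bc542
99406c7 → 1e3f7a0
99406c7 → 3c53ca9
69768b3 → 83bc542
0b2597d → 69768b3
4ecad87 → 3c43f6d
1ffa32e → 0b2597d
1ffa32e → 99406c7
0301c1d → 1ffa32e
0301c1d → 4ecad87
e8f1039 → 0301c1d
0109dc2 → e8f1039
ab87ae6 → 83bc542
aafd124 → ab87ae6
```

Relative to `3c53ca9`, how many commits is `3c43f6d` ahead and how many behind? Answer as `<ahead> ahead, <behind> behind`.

2 ahead, 2 behind

Reachable from 3c43f6d: {3c43f6d, 6c05675, 83bc542}.
Reachable from 3c53ca9: {3c53ca9, 6c05675, bf6e5c0}.
Only in 3c43f6d's history (ahead): {3c43f6d, 83bc542} — 2.
Only in 3c53ca9's history (behind): {3c53ca9, bf6e5c0} — 2.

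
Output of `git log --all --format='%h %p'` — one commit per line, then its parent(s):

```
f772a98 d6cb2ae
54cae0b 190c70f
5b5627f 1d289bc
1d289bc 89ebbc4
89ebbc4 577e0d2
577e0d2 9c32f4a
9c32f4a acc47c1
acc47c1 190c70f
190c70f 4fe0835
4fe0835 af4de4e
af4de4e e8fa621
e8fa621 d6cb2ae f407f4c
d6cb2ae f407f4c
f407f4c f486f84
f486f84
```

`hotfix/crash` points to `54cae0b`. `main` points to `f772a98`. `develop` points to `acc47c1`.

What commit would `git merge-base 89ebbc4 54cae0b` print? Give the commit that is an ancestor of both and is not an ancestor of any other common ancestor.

190c70f

Ancestors of 89ebbc4: {190c70f, 4fe0835, 577e0d2, 89ebbc4, 9c32f4a, acc47c1, af4de4e, d6cb2ae, e8fa621, f407f4c, f486f84}.
Ancestors of 54cae0b: {190c70f, 4fe0835, 54cae0b, af4de4e, d6cb2ae, e8fa621, f407f4c, f486f84}.
Common ancestors: {190c70f, 4fe0835, af4de4e, d6cb2ae, e8fa621, f407f4c, f486f84}.
Among these, 190c70f is not an ancestor of any other common ancestor — it is the merge base.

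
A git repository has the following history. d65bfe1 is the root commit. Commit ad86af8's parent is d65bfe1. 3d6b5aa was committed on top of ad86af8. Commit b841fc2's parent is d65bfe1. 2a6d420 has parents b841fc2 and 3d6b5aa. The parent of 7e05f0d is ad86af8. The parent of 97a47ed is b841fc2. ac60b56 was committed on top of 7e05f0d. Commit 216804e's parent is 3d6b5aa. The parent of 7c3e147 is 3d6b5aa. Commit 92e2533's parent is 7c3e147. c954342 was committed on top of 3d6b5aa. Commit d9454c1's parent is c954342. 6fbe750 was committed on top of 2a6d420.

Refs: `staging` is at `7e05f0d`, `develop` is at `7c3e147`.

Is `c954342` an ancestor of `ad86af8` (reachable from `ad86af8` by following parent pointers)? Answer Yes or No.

No

Ancestors of ad86af8: {ad86af8, d65bfe1}.
c954342 is not in that set, so it is not an ancestor of ad86af8.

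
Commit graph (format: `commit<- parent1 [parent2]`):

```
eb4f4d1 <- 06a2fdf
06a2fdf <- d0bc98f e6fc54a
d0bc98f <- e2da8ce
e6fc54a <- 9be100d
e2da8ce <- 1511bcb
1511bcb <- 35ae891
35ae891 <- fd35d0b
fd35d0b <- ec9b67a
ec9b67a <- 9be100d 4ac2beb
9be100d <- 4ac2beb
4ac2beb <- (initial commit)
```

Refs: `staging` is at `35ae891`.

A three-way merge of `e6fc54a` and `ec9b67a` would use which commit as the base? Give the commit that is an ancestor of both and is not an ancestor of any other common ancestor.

Ancestors of e6fc54a: {4ac2beb, 9be100d, e6fc54a}.
Ancestors of ec9b67a: {4ac2beb, 9be100d, ec9b67a}.
Common ancestors: {4ac2beb, 9be100d}.
Among these, 9be100d is not an ancestor of any other common ancestor — it is the merge base.

9be100d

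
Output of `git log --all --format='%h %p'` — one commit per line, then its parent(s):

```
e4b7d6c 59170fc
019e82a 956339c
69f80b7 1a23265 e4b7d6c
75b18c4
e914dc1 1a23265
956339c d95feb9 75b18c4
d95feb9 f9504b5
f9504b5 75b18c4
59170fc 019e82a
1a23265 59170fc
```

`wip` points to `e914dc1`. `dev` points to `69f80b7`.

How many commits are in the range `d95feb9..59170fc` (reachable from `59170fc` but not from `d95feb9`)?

3

Reachable from 59170fc: {019e82a, 59170fc, 75b18c4, 956339c, d95feb9, f9504b5}.
Reachable from d95feb9: {75b18c4, d95feb9, f9504b5}.
In 59170fc's history but not d95feb9's: {019e82a, 59170fc, 956339c} — 3 commits.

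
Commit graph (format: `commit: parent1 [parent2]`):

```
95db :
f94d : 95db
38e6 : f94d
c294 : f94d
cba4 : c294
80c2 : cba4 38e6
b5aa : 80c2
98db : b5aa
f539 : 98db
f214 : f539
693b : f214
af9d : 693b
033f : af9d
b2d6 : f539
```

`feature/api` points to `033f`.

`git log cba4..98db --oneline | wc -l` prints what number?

4

Reachable from 98db: {38e6, 80c2, 95db, 98db, b5aa, c294, cba4, f94d}.
Reachable from cba4: {95db, c294, cba4, f94d}.
In 98db's history but not cba4's: {38e6, 80c2, 98db, b5aa} — 4 commits.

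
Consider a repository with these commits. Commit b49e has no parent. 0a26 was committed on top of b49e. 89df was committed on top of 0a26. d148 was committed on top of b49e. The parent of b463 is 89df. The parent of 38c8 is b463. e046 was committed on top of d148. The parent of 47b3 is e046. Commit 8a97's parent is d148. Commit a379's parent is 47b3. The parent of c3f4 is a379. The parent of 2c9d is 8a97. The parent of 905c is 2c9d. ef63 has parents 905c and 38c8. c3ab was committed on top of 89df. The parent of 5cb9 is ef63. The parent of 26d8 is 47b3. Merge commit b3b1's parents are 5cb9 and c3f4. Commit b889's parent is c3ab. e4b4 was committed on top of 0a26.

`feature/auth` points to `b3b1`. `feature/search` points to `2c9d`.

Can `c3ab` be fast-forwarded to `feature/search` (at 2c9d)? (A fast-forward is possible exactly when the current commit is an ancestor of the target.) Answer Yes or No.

A fast-forward from c3ab to 2c9d is possible iff c3ab is an ancestor of 2c9d.
Ancestors of 2c9d: {2c9d, 8a97, b49e, d148}.
c3ab is not among them, so fast-forward is not possible.

No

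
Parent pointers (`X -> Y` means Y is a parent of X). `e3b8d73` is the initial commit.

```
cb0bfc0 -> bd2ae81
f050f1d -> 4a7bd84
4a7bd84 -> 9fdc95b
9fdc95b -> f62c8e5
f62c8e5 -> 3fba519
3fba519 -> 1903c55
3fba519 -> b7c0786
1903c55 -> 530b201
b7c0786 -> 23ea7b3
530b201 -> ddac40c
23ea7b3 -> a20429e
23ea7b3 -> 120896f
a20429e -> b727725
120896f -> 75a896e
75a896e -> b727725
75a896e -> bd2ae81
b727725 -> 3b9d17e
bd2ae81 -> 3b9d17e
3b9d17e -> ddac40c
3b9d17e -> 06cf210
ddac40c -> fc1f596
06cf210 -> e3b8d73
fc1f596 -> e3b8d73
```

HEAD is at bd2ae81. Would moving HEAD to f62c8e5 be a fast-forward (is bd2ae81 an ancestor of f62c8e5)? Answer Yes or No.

Yes

A fast-forward from bd2ae81 to f62c8e5 is possible iff bd2ae81 is an ancestor of f62c8e5.
Ancestors of f62c8e5: {06cf210, 120896f, 1903c55, 23ea7b3, 3b9d17e, 3fba519, 530b201, 75a896e, a20429e, b727725, b7c0786, bd2ae81, ddac40c, e3b8d73, f62c8e5, fc1f596}.
bd2ae81 is among them, so fast-forward is possible.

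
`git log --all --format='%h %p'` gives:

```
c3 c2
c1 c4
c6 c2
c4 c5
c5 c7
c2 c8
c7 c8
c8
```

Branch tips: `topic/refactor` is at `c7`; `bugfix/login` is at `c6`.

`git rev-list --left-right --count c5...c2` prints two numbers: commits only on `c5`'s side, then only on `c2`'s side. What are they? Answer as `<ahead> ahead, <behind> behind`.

Reachable from c5: {c5, c7, c8}.
Reachable from c2: {c2, c8}.
Only in c5's history (ahead): {c5, c7} — 2.
Only in c2's history (behind): {c2} — 1.

2 ahead, 1 behind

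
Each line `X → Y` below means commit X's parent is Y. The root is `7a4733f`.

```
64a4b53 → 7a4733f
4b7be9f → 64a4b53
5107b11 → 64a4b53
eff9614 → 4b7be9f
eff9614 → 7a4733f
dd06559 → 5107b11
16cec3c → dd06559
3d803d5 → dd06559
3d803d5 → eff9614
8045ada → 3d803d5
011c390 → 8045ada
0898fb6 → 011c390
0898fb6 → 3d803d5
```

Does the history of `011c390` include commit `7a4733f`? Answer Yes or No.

Yes

Ancestors of 011c390 (commits reachable by following parents): {011c390, 3d803d5, 4b7be9f, 5107b11, 64a4b53, 7a4733f, 8045ada, dd06559, eff9614}.
7a4733f is in that set, so it is an ancestor of 011c390.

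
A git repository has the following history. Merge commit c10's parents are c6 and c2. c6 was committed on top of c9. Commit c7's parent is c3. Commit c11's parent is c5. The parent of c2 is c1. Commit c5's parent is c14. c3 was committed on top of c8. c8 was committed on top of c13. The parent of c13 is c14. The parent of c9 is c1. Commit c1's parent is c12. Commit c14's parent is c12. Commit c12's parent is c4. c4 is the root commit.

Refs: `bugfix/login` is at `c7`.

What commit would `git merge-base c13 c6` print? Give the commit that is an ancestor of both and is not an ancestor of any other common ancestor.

Ancestors of c13: {c12, c13, c14, c4}.
Ancestors of c6: {c1, c12, c4, c6, c9}.
Common ancestors: {c12, c4}.
Among these, c12 is not an ancestor of any other common ancestor — it is the merge base.

c12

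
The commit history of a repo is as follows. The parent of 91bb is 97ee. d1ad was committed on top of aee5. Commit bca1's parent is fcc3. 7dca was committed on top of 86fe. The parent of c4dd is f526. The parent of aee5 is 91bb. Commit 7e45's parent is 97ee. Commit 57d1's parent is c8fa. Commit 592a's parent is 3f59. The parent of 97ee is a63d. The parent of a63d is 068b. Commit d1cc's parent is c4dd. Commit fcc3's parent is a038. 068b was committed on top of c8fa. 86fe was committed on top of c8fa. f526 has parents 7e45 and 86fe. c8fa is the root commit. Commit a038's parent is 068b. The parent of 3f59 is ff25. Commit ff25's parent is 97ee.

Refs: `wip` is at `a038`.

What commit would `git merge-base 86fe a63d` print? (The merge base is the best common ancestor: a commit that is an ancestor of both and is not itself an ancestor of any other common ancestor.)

c8fa

Ancestors of 86fe: {86fe, c8fa}.
Ancestors of a63d: {068b, a63d, c8fa}.
Common ancestors: {c8fa}.
The only common ancestor is c8fa, so it is the merge base.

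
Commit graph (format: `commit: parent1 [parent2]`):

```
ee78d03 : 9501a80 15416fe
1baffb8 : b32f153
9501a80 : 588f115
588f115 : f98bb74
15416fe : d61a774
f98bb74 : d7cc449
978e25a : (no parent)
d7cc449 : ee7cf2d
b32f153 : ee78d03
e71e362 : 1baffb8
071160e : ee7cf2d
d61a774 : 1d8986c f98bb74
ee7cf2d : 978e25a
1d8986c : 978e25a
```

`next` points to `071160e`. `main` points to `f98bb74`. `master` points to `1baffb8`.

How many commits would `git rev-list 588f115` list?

Walking parent pointers from 588f115: reachable set = {588f115, 978e25a, d7cc449, ee7cf2d, f98bb74}.
That is 5 commits.

5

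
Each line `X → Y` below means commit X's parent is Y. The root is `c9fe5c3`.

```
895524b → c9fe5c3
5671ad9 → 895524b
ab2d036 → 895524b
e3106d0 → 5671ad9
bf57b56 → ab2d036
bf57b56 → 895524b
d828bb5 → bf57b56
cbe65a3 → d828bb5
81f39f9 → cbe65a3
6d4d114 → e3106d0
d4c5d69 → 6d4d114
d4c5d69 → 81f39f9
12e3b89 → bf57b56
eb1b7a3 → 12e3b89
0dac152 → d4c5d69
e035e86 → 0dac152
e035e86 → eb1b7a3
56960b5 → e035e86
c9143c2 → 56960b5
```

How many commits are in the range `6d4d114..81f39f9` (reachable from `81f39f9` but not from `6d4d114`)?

Reachable from 81f39f9: {81f39f9, 895524b, ab2d036, bf57b56, c9fe5c3, cbe65a3, d828bb5}.
Reachable from 6d4d114: {5671ad9, 6d4d114, 895524b, c9fe5c3, e3106d0}.
In 81f39f9's history but not 6d4d114's: {81f39f9, ab2d036, bf57b56, cbe65a3, d828bb5} — 5 commits.

5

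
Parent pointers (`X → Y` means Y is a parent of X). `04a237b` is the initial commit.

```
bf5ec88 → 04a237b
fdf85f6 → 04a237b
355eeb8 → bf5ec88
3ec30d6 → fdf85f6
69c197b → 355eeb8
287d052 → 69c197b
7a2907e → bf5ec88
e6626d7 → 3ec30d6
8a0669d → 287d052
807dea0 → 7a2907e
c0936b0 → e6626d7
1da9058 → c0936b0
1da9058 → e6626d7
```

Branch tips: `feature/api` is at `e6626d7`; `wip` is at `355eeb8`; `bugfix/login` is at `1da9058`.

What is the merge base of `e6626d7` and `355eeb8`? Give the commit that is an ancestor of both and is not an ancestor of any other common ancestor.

Ancestors of e6626d7: {04a237b, 3ec30d6, e6626d7, fdf85f6}.
Ancestors of 355eeb8: {04a237b, 355eeb8, bf5ec88}.
Common ancestors: {04a237b}.
The only common ancestor is 04a237b, so it is the merge base.

04a237b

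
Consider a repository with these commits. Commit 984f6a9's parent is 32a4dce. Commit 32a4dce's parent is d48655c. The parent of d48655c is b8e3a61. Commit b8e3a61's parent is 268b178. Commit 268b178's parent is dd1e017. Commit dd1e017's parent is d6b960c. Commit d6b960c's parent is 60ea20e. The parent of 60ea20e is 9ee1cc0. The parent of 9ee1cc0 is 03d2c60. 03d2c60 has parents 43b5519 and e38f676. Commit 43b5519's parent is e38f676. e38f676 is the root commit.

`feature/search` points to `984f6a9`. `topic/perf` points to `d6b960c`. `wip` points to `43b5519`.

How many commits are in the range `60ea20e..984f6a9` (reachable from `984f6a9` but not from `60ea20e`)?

7

Reachable from 984f6a9: {03d2c60, 268b178, 32a4dce, 43b5519, 60ea20e, 984f6a9, 9ee1cc0, b8e3a61, d48655c, d6b960c, dd1e017, e38f676}.
Reachable from 60ea20e: {03d2c60, 43b5519, 60ea20e, 9ee1cc0, e38f676}.
In 984f6a9's history but not 60ea20e's: {268b178, 32a4dce, 984f6a9, b8e3a61, d48655c, d6b960c, dd1e017} — 7 commits.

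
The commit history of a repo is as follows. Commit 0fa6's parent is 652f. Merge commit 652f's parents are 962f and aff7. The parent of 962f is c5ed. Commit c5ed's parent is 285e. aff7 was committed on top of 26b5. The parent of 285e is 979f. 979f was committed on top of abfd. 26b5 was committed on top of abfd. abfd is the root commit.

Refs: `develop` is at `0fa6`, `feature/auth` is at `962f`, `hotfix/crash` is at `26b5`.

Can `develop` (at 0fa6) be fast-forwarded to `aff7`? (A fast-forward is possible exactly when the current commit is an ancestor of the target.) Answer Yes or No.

A fast-forward from 0fa6 to aff7 is possible iff 0fa6 is an ancestor of aff7.
Ancestors of aff7: {26b5, abfd, aff7}.
0fa6 is not among them, so fast-forward is not possible.

No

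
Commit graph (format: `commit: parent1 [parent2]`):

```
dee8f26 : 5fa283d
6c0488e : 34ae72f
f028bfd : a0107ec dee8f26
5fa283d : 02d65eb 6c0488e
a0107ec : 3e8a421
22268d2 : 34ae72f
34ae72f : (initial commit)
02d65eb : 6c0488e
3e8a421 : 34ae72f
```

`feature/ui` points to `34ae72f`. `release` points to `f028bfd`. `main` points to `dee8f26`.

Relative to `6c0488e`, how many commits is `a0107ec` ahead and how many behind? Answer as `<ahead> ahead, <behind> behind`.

Reachable from a0107ec: {34ae72f, 3e8a421, a0107ec}.
Reachable from 6c0488e: {34ae72f, 6c0488e}.
Only in a0107ec's history (ahead): {3e8a421, a0107ec} — 2.
Only in 6c0488e's history (behind): {6c0488e} — 1.

2 ahead, 1 behind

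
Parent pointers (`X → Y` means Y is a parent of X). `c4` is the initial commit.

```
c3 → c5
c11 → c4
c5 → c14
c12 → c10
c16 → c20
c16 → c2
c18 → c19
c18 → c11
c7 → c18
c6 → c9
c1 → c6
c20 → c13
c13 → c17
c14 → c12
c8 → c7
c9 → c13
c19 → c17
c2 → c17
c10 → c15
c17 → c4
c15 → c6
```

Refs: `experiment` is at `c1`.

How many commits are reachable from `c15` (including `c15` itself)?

Walking parent pointers from c15: reachable set = {c13, c15, c17, c4, c6, c9}.
That is 6 commits.

6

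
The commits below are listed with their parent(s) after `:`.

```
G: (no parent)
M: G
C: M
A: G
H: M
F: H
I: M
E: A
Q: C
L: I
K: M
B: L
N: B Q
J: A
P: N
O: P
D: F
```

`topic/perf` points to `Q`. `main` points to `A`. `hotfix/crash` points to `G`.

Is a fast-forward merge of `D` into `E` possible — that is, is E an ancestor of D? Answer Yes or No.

A fast-forward from E to D is possible iff E is an ancestor of D.
Ancestors of D: {D, F, G, H, M}.
E is not among them, so fast-forward is not possible.

No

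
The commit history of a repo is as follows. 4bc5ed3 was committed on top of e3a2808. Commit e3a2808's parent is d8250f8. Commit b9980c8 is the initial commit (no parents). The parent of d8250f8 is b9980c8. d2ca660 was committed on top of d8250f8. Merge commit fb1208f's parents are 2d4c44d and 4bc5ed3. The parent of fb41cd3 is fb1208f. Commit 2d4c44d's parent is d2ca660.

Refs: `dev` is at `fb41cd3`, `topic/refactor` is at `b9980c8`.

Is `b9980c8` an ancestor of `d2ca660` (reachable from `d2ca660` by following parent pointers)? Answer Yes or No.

Yes

Ancestors of d2ca660 (commits reachable by following parents): {b9980c8, d2ca660, d8250f8}.
b9980c8 is in that set, so it is an ancestor of d2ca660.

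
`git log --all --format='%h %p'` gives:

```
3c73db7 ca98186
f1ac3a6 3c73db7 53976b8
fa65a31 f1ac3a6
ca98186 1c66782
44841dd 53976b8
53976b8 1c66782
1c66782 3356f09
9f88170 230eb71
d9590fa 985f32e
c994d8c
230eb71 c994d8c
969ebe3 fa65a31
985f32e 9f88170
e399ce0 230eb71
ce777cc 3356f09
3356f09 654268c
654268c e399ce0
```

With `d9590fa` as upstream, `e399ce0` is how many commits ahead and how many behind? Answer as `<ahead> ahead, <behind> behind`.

Reachable from e399ce0: {230eb71, c994d8c, e399ce0}.
Reachable from d9590fa: {230eb71, 985f32e, 9f88170, c994d8c, d9590fa}.
Only in e399ce0's history (ahead): {e399ce0} — 1.
Only in d9590fa's history (behind): {985f32e, 9f88170, d9590fa} — 3.

1 ahead, 3 behind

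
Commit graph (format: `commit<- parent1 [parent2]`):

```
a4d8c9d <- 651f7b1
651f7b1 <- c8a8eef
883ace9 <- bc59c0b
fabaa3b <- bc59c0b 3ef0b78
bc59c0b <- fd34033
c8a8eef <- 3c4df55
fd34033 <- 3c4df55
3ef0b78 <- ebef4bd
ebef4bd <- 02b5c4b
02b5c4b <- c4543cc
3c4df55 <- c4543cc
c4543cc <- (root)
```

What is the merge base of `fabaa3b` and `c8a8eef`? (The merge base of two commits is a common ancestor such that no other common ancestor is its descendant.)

3c4df55

Ancestors of fabaa3b: {02b5c4b, 3c4df55, 3ef0b78, bc59c0b, c4543cc, ebef4bd, fabaa3b, fd34033}.
Ancestors of c8a8eef: {3c4df55, c4543cc, c8a8eef}.
Common ancestors: {3c4df55, c4543cc}.
Among these, 3c4df55 is not an ancestor of any other common ancestor — it is the merge base.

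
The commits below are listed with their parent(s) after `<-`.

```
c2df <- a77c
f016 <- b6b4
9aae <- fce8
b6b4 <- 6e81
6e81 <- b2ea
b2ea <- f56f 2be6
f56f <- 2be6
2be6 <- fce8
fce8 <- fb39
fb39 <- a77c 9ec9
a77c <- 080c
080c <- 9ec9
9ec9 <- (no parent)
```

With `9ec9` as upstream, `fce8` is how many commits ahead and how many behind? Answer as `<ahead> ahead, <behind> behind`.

Reachable from fce8: {080c, 9ec9, a77c, fb39, fce8}.
Reachable from 9ec9: {9ec9}.
Only in fce8's history (ahead): {080c, a77c, fb39, fce8} — 4.
Only in 9ec9's history (behind): {} — 0.

4 ahead, 0 behind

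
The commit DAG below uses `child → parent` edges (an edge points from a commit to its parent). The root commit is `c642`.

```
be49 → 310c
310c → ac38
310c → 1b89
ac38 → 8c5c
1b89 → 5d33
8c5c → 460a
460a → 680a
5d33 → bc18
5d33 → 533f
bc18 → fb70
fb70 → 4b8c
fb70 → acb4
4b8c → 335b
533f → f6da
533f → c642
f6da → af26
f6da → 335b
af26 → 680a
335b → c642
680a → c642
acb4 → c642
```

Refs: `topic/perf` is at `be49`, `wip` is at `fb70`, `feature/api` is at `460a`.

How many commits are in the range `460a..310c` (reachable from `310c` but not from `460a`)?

13

Reachable from 310c: {1b89, 310c, 335b, 460a, 4b8c, 533f, 5d33, 680a, 8c5c, ac38, acb4, af26, bc18, c642, f6da, fb70}.
Reachable from 460a: {460a, 680a, c642}.
In 310c's history but not 460a's: {1b89, 310c, 335b, 4b8c, 533f, 5d33, 8c5c, ac38, acb4, af26, bc18, f6da, fb70} — 13 commits.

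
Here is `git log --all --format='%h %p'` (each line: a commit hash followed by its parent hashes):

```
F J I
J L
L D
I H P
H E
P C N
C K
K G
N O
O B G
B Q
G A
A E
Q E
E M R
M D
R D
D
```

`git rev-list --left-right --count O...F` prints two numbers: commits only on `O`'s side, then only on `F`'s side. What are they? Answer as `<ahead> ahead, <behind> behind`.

0 ahead, 9 behind

Reachable from O: {A, B, D, E, G, M, O, Q, R}.
Reachable from F: {A, B, C, D, E, F, G, H, I, J, K, L, M, N, O, P, Q, R}.
Only in O's history (ahead): {} — 0.
Only in F's history (behind): {C, F, H, I, J, K, L, N, P} — 9.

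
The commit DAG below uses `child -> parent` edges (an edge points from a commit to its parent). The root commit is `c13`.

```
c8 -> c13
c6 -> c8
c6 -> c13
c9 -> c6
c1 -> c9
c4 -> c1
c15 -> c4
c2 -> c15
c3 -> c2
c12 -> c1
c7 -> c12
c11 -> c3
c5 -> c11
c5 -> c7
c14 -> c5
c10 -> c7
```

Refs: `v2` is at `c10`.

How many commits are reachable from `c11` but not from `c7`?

Reachable from c11: {c1, c11, c13, c15, c2, c3, c4, c6, c8, c9}.
Reachable from c7: {c1, c12, c13, c6, c7, c8, c9}.
In c11's history but not c7's: {c11, c15, c2, c3, c4} — 5 commits.

5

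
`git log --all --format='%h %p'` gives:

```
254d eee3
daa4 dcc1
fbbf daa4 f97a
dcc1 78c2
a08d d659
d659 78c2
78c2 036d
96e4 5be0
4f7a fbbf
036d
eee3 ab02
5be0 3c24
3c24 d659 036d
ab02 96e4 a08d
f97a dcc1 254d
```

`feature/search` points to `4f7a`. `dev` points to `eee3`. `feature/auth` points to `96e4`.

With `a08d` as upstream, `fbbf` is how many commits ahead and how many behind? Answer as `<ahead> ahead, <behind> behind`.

10 ahead, 0 behind

Reachable from fbbf: {036d, 254d, 3c24, 5be0, 78c2, 96e4, a08d, ab02, d659, daa4, dcc1, eee3, f97a, fbbf}.
Reachable from a08d: {036d, 78c2, a08d, d659}.
Only in fbbf's history (ahead): {254d, 3c24, 5be0, 96e4, ab02, daa4, dcc1, eee3, f97a, fbbf} — 10.
Only in a08d's history (behind): {} — 0.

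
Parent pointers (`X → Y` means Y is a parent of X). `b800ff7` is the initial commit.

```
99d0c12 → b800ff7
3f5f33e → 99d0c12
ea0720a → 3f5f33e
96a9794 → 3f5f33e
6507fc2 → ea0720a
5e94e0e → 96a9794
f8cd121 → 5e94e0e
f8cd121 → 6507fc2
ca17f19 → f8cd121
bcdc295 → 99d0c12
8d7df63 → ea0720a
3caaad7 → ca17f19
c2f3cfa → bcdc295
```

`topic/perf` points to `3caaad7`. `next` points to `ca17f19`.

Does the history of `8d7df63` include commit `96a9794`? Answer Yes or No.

Ancestors of 8d7df63: {3f5f33e, 8d7df63, 99d0c12, b800ff7, ea0720a}.
96a9794 is not in that set, so it is not an ancestor of 8d7df63.

No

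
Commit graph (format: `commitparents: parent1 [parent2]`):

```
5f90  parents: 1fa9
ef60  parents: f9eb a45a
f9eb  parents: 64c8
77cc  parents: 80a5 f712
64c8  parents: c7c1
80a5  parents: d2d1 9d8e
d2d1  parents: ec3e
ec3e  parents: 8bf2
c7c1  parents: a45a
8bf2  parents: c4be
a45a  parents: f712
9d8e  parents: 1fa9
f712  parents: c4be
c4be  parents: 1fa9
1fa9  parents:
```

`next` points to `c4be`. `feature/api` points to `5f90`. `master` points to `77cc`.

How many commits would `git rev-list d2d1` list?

Walking parent pointers from d2d1: reachable set = {1fa9, 8bf2, c4be, d2d1, ec3e}.
That is 5 commits.

5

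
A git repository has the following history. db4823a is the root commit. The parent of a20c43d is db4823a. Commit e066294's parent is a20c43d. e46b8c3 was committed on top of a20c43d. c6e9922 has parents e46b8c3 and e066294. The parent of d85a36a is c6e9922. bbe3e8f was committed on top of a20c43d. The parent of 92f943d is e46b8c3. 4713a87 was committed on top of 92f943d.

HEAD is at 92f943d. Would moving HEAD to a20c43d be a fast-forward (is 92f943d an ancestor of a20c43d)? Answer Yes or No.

A fast-forward from 92f943d to a20c43d is possible iff 92f943d is an ancestor of a20c43d.
Ancestors of a20c43d: {a20c43d, db4823a}.
92f943d is not among them, so fast-forward is not possible.

No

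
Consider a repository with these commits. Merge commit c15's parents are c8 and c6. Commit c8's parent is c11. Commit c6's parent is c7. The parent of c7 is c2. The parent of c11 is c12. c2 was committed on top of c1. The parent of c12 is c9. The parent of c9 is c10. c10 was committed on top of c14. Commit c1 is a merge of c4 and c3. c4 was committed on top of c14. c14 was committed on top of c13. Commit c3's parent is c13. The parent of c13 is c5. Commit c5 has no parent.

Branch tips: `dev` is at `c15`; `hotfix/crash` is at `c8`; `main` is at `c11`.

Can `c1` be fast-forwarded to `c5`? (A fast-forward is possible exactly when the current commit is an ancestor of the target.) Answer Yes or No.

A fast-forward from c1 to c5 is possible iff c1 is an ancestor of c5.
Ancestors of c5: {c5}.
c1 is not among them, so fast-forward is not possible.

No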